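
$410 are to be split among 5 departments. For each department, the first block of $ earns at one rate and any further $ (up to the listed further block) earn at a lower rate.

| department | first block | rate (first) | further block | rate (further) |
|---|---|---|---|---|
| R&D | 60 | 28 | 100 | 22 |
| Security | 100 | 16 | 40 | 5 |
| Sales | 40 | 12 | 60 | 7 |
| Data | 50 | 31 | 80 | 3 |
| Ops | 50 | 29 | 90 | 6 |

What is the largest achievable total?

Order all 10 blocks by rate: Data/tier1 31 > Ops/tier1 29 > R&D/tier1 28 > R&D/tier2 22 > Security/tier1 16 > Sales/tier1 12 > Sales/tier2 7 > Ops/tier2 6 > Security/tier2 5 > Data/tier2 3.
Data tier1 at 31: fill all 50 — 360 left.
Fill Ops tier1 block (50 at 29) — 310 left.
Fill R&D tier1 block (60 at 28) — 250 left.
R&D tier2 at 22: fill all 100 — 150 left.
Security/tier1 (16): +100 — 50 left.
Sales tier1 at 12: fill all 40 — 10 left.
10 remain; put them into Sales tier2 at 7.
Total = 31×50 + 29×50 + 28×60 + 22×100 + 16×100 + 12×40 + 7×10 = 9030.

9030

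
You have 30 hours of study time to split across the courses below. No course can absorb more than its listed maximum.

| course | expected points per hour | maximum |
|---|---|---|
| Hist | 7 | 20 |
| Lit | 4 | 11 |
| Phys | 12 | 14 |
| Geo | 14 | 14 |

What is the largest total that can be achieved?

378

Order the courses by expected points per hour: Geo 14 > Phys 12 > Hist 7 > Lit 4.
Give Geo 14 to hit its cap of 14 — 16 left.
Phys: +14 to 14 (cap) — 2 left.
Hist has room for 20 but only 2 remain, so it gets 2.
Total = 7×2 + 12×14 + 14×14 = 378.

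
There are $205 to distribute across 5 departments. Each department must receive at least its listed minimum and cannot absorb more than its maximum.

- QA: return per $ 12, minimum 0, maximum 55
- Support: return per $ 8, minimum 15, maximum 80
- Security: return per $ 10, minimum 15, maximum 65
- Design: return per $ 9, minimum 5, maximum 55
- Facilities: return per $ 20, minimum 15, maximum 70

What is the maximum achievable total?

Meeting every minimum uses 0+15+15+5+15 = 50 $, leaving 155.
Order the departments by return per $: Facilities 20 > QA 12 > Security 10 > Design 9 > Support 8.
Facilities takes 55 more to reach its cap of 70 → 100 left.
QA: +55 to 55 (cap) → 45 left.
Security has room for 50 more but only 45 remain, so it gets 60.
Total = 12×55 + 8×15 + 10×60 + 9×5 + 20×70 = 2825.

2825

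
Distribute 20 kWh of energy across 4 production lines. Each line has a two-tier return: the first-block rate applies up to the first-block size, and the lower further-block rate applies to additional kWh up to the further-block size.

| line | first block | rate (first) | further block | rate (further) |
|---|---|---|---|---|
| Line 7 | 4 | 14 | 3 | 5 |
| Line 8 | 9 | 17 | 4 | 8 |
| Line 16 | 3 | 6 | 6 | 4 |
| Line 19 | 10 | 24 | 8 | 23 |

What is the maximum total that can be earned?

Rank every tier by rate: Line 19/T1 24 > Line 19/T2 23 > Line 8/T1 17 > Line 7/T1 14 > Line 8/T2 8 > Line 16/T1 6 > Line 7/T2 5 > Line 16/T2 4.
Line 19/T1 (24): +10 — 10 left.
Line 19 T2 at 23: fill all 8 — 2 left.
Line 8/T1: +2 of 9 at 17; pool empty.
Total = 24×10 + 23×8 + 17×2 = 458.

458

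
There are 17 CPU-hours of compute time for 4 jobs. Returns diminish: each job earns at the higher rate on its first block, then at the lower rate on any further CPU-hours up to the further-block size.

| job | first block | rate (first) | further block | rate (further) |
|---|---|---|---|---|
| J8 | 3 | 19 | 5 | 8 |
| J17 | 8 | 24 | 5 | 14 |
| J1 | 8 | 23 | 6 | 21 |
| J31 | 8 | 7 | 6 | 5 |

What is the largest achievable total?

397

Rank every tier by rate: J17/tier1 24 > J1/tier1 23 > J1/tier2 21 > J8/tier1 19 > J17/tier2 14 > J8/tier2 8 > J31/tier1 7 > J31/tier2 5.
Fill J17 tier1 block (8 at 24) ; 9 left.
Fill J1 tier1 block (8 at 23) ; 1 left.
J1 tier2 at 21: only 1 left, fill 1.
Total = 24×8 + 23×8 + 21×1 = 397.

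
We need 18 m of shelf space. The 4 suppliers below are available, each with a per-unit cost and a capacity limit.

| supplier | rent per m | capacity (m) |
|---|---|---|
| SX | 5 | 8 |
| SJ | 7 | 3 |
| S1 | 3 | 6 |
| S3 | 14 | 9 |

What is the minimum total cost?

Use suppliers in increasing cost order.
Take 6 from S1 at 3 → need 12 more.
SX (5): use full 8 → 4 m to go.
SJ (7): use full 3 → 1 m to go.
Take 1 from S3 at 14 to finish.
Cost = 6×3 + 8×5 + 3×7 + 1×14 = 93.

93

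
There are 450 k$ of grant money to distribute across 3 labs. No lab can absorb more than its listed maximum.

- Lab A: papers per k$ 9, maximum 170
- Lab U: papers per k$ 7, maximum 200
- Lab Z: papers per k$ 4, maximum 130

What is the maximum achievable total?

Order the labs by papers per k$: Lab A 9 > Lab U 7 > Lab Z 4.
Lab A takes 170 to reach its cap of 170 — 280 left.
Lab U: +200 to 200 (cap) — 80 left.
Lab Z: +80 (room for 130) → 80. Pool exhausted.
Total = 9×170 + 7×200 + 4×80 = 3250.

3250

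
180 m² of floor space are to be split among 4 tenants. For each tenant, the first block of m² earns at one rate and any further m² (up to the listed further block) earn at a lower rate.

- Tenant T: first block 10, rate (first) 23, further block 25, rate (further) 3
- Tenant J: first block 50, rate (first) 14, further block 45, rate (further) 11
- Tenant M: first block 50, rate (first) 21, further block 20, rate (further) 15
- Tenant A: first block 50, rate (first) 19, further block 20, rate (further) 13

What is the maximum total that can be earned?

Treat each block as its own option and order by rate: Tenant T/tier1 23 > Tenant M/tier1 21 > Tenant A/tier1 19 > Tenant M/tier2 15 > Tenant J/tier1 14 > Tenant A/tier2 13 > Tenant J/tier2 11 > Tenant T/tier2 3.
Tenant T tier1 at 23: fill all 10 ; 170 left.
Fill Tenant M tier1 block (50 at 21) ; 120 left.
Tenant A tier1 at 19: fill all 50 ; 70 left.
Tenant M tier2 at 15: fill all 20 ; 50 left.
Tenant J/tier1 (14): +50 ; 0 left.
Total = 23×10 + 21×50 + 19×50 + 15×20 + 14×50 = 3230.

3230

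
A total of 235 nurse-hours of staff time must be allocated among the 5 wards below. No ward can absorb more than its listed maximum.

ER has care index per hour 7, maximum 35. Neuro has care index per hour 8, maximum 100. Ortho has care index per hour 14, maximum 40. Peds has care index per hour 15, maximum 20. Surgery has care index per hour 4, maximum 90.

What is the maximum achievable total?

Highest care index per hour first: Peds 15 > Ortho 14 > Neuro 8 > ER 7 > Surgery 4.
Give Peds 20 to hit its cap of 20 — 215 left.
Give Ortho 40 to hit its cap of 40 — 175 left.
Neuro: +100 to 100 (cap) — 75 left.
ER takes 35 to reach its cap of 35 — 40 left.
Only 40 left; Surgery takes them to reach 40.
Total = 7×35 + 8×100 + 14×40 + 15×20 + 4×40 = 2065.

2065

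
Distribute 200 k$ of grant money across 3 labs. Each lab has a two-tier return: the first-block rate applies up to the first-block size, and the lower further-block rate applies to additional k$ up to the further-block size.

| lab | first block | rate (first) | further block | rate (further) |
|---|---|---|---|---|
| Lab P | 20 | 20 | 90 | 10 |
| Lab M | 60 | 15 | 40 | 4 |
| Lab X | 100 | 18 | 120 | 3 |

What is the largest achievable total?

3300

Rank every tier by rate: Lab P/first 20 > Lab X/first 18 > Lab M/first 15 > Lab P/second 10 > Lab M/second 4 > Lab X/second 3.
Lab P first at 20: fill all 20 — 180 left.
Fill Lab X first block (100 at 18) — 80 left.
Lab M/first (15): +60 — 20 left.
20 remain; put them into Lab P second at 10.
Total = 20×20 + 18×100 + 15×60 + 10×20 = 3300.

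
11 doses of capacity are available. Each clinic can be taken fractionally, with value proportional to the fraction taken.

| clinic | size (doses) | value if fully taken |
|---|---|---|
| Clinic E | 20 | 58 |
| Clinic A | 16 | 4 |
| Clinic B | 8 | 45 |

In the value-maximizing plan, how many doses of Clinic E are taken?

Sort by value density: Clinic B 45/8≈5.62, Clinic E 58/20≈2.9, Clinic A 4/16≈0.25.
All 8 doses of Clinic B fit (value 45) — 3 remain.
3 doses left: a 3/20 share of Clinic E gives 58×3/20 = 8.7.

3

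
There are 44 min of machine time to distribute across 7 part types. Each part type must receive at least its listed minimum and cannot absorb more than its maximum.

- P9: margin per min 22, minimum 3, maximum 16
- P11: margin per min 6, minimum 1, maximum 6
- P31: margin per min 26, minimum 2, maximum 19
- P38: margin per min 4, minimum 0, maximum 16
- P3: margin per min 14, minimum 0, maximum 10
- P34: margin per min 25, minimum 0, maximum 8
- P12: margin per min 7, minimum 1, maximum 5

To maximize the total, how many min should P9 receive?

15

Meeting every minimum uses 3+1+2+0+0+0+1 = 7 min, leaving 37.
Highest margin per min first: P31 26 > P34 25 > P9 22 > P3 14 > P12 7 > P11 6 > P38 4.
P31: +17 to 19 (cap) — 20 left.
P34 takes 8 more to reach its cap of 8 — 12 left.
Only 12 left; P9 takes them to reach 15.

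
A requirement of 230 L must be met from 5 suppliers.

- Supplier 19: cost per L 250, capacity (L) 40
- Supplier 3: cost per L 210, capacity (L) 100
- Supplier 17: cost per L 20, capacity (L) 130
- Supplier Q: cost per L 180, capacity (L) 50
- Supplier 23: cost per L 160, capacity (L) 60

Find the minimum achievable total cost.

19400

Cheapest first:
Supplier 17 (20): use full 130 → 100 L to go.
Take 60 from Supplier 23 at 160 → need 40 more.
Take 40 from Supplier Q at 180 to finish.
Supplier 3, Supplier 19: unused.
Cost = 130×20 + 60×160 + 40×180 = 19400.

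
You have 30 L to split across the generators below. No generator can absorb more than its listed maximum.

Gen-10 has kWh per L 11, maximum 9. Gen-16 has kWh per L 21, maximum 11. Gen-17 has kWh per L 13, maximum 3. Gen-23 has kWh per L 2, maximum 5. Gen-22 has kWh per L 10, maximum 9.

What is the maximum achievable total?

439

Order the generators by kWh per L: Gen-16 21 > Gen-17 13 > Gen-10 11 > Gen-22 10 > Gen-23 2.
Give Gen-16 11 to hit its cap of 11 — 19 left.
Gen-17 takes 3 to reach its cap of 3 — 16 left.
Give Gen-10 9 to hit its cap of 9 — 7 left.
Gen-22: +7 (room for 9) → 7. Pool exhausted.
Total = 11×9 + 21×11 + 13×3 + 10×7 = 439.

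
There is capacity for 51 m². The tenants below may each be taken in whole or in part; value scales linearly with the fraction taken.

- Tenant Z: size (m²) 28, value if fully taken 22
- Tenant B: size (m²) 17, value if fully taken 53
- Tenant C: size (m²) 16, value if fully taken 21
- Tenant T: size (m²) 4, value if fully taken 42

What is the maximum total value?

127

Rank by value-to-size ratio: Tenant T 42/4≈10.5, Tenant B 53/17≈3.12, Tenant C 21/16≈1.31, Tenant Z 22/28≈0.786.
Tenant T: take in full, 4 m² for value 42 → 47 left.
Tenant B: take in full, 17 m² for value 53 → 30 left.
All 16 m² of Tenant C fit (value 21) → 14 remain.
Fill the last 14 m² with part of Tenant Z: 14/28 of it earns 11.
Total value = 127.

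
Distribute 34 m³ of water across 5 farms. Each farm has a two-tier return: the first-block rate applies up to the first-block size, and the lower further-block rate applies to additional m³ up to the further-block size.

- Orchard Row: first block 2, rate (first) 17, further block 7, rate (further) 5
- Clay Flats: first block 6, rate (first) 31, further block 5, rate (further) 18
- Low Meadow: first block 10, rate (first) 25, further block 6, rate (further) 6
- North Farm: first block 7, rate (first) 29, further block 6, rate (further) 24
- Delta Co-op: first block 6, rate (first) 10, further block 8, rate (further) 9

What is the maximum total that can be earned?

873

Order all 10 blocks by rate: Clay Flats/first 31 > North Farm/first 29 > Low Meadow/first 25 > North Farm/second 24 > Clay Flats/second 18 > Orchard Row/first 17 > Delta Co-op/first 10 > Delta Co-op/second 9 > Low Meadow/second 6 > Orchard Row/second 5.
Clay Flats first at 31: fill all 6 → 28 left.
North Farm/first (29): +7 → 21 left.
Low Meadow first at 25: fill all 10 → 11 left.
North Farm second at 24: fill all 6 → 5 left.
Clay Flats/second (18): +5 → 0 left.
Total = 31×6 + 29×7 + 25×10 + 24×6 + 18×5 = 873.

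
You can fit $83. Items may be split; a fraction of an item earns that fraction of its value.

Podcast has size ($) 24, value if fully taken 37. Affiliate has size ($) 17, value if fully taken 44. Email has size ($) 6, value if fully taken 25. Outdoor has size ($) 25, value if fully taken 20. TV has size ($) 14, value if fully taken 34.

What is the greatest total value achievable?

Sort by value density: Email 25/6≈4.17, Affiliate 44/17≈2.59, TV 34/14≈2.43, Podcast 37/24≈1.54, Outdoor 20/25≈0.8.
Email: take in full, 6 $ for value 25 ; 77 left.
Affiliate: take in full, 17 $ for value 44 ; 60 left.
Take all of TV (14 $, value 34) ; 46 $ left.
All 24 $ of Podcast fit (value 37) ; 22 remain.
Only 22 $ remain; take 22/25 of Outdoor for value 20×22/25 = 17.6.
Total value = 157.6.

157.6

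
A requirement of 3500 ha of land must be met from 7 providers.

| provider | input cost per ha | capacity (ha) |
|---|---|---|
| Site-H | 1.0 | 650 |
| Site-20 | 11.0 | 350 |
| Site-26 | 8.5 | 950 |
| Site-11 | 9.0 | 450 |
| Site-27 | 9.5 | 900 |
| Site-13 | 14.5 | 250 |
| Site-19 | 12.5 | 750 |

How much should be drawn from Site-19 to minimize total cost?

Use providers in increasing cost order.
Site-H (1.0): use full 650 — 2850 ha to go.
Site-26 at 8.5: take all 950 ha — 1900 still needed.
Site-11 at 9.0: take all 450 ha — 1450 still needed.
Take 900 from Site-27 at 9.5 — need 550 more.
Site-20 (11.0): use full 350 — 200 ha to go.
Take 200 from Site-19 at 12.5 to finish.
Site-13: unused.

200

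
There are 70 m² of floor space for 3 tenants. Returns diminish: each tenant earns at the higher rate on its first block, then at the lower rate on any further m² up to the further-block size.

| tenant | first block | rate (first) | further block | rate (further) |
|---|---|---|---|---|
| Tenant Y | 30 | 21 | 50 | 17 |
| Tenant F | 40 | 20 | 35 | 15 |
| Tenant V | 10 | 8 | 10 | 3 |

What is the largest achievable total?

1430

Order all 6 blocks by rate: Tenant Y/tier1 21 > Tenant F/tier1 20 > Tenant Y/tier2 17 > Tenant F/tier2 15 > Tenant V/tier1 8 > Tenant V/tier2 3.
Fill Tenant Y tier1 block (30 at 21) → 40 left.
Fill Tenant F tier1 block (40 at 20) → 0 left.
Total = 21×30 + 20×40 = 1430.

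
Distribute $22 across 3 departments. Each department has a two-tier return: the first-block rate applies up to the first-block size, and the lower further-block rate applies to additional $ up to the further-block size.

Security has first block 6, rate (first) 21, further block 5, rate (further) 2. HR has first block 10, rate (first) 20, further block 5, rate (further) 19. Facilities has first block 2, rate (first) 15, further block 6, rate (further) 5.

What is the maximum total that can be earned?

436

Rank every tier by rate: Security/tier1 21 > HR/tier1 20 > HR/tier2 19 > Facilities/tier1 15 > Facilities/tier2 5 > Security/tier2 2.
Security/tier1 (21): +6 → 16 left.
HR tier1 at 20: fill all 10 → 6 left.
HR/tier2 (19): +5 → 1 left.
1 remain; put them into Facilities tier1 at 15.
Total = 21×6 + 20×10 + 19×5 + 15×1 = 436.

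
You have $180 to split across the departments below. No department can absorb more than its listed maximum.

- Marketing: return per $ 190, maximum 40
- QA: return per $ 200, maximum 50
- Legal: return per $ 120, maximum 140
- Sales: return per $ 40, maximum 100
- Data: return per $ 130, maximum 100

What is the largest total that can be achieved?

29300

Highest return per $ first: QA 200 > Marketing 190 > Data 130 > Legal 120 > Sales 40.
Give QA 50 to hit its cap of 50 ; 130 left.
Give Marketing 40 to hit its cap of 40 ; 90 left.
Data: +90 (room for 100) → 90. Pool exhausted.
Total = 190×40 + 200×50 + 130×90 = 29300.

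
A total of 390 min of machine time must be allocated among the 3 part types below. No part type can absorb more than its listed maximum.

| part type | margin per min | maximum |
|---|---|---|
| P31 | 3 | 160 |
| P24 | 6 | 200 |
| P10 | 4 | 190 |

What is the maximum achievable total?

Order the part types by margin per min: P24 6 > P10 4 > P31 3.
Give P24 200 to hit its cap of 200 → 190 left.
Give P10 190 to hit its cap of 190 → 0 left.
Total = 6×200 + 4×190 = 1960.

1960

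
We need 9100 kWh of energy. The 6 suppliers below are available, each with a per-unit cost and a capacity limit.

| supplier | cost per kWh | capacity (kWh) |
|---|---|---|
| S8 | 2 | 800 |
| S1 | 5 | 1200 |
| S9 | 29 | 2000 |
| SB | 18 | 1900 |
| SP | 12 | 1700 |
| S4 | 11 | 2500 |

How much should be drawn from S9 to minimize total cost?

Fill from the cheapest supplier first.
S8 (2): use full 800 → 8300 kWh to go.
Take 1200 from S1 at 5 → need 7100 more.
Take 2500 from S4 at 11 → need 4600 more.
Take 1700 from SP at 12 → need 2900 more.
SB (18): use full 1900 → 1000 kWh to go.
Take 1000 from S9 at 29 to finish.

1000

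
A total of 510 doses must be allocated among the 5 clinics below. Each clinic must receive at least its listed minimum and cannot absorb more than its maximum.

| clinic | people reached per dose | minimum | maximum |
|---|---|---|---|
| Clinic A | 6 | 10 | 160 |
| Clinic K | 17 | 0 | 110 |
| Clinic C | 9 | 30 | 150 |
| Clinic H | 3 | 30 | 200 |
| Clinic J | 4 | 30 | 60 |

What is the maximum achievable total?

Meeting every minimum uses 10+0+30+30+30 = 100 doses, leaving 410.
Rank by people reached per dose: Clinic K 17 > Clinic C 9 > Clinic A 6 > Clinic J 4 > Clinic H 3.
Clinic K takes 110 more to reach its cap of 110 — 300 left.
Give Clinic C 120 more to hit its cap of 150 — 180 left.
Give Clinic A 150 more to hit its cap of 160 — 30 left.
Clinic J takes 30 more to reach its cap of 60 — 0 left.
Total = 6×160 + 17×110 + 9×150 + 3×30 + 4×60 = 4510.

4510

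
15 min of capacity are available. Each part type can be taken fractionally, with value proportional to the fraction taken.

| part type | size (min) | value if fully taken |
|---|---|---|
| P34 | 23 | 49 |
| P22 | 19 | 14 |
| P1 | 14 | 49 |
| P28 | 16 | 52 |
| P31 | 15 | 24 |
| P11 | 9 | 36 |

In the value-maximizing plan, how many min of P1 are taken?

6

Rank by value-to-size ratio: P11 36/9≈4, P1 49/14≈3.5, P28 52/16≈3.25, P34 49/23≈2.13, P31 24/15≈1.6, P22 14/19≈0.737.
P11: take in full, 9 min for value 36 ; 6 left.
Fill the last 6 min with part of P1: 6/14 of it earns 21.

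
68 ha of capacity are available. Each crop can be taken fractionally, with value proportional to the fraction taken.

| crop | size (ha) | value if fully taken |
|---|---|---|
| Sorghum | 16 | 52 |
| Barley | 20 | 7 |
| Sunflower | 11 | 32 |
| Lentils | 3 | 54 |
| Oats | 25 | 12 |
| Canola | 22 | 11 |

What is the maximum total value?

156.68

Sort by value density: Lentils 54/3≈18, Sorghum 52/16≈3.25, Sunflower 32/11≈2.91, Canola 11/22≈0.5, Oats 12/25≈0.48, Barley 7/20≈0.35.
Lentils: take in full, 3 ha for value 54 → 65 left.
Sorghum: take in full, 16 ha for value 52 → 49 left.
Take all of Sunflower (11 ha, value 32) → 38 ha left.
Take all of Canola (22 ha, value 11) → 16 ha left.
16 ha left: a 16/25 share of Oats gives 12×16/25 = 7.68.
Total value = 156.68.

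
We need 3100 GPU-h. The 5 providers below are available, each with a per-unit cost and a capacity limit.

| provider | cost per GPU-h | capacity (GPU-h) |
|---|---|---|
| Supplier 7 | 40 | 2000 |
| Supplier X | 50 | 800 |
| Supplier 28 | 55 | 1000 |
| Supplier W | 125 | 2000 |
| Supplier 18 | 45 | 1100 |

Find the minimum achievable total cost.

Cheapest first:
Take 2000 from Supplier 7 at 40 → need 1100 more.
Supplier 18 (45): use full 1100 → 0 GPU-h to go.
Supplier X, Supplier 28, Supplier W: unused.
Cost = 2000×40 + 1100×45 = 129500.

129500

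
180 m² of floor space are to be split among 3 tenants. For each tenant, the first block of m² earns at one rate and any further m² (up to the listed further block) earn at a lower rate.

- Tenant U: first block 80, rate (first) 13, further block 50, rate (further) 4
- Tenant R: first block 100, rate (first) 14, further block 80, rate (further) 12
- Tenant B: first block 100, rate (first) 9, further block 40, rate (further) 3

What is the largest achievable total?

2440

Order all 6 blocks by rate: Tenant R/tier1 14 > Tenant U/tier1 13 > Tenant R/tier2 12 > Tenant B/tier1 9 > Tenant U/tier2 4 > Tenant B/tier2 3.
Tenant R tier1 at 14: fill all 100 → 80 left.
Tenant U/tier1 (13): +80 → 0 left.
Total = 14×100 + 13×80 = 2440.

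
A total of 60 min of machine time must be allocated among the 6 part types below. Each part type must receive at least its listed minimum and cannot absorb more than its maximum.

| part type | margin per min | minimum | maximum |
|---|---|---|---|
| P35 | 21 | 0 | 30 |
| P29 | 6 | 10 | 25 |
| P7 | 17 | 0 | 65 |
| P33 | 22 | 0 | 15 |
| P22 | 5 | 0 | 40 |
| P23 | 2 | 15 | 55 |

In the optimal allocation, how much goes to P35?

Meeting every minimum uses 0+10+0+0+0+15 = 25 min, leaving 35.
Order the part types by margin per min: P33 22 > P35 21 > P7 17 > P29 6 > P22 5 > P23 2.
P33: +15 to 15 (cap) → 20 left.
Only 20 left; P35 takes them to reach 20.

20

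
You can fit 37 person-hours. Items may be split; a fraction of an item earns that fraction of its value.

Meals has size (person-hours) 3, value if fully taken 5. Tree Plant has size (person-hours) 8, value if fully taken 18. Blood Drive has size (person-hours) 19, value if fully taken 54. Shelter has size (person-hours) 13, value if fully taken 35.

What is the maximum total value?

Sort by value density: Blood Drive 54/19≈2.84, Shelter 35/13≈2.69, Tree Plant 18/8≈2.25, Meals 5/3≈1.67.
Blood Drive: take in full, 19 person-hours for value 54 → 18 left.
Shelter: take in full, 13 person-hours for value 35 → 5 left.
Fill the last 5 person-hours with part of Tree Plant: 5/8 of it earns 11.25.
Total value = 100.25.

100.25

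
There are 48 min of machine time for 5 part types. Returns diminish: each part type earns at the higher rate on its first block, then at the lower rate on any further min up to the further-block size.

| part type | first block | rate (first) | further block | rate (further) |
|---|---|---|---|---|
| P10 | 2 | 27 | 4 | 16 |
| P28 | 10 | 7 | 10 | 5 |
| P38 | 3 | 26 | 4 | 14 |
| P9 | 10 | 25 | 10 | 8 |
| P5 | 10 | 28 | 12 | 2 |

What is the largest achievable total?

897

Order all 10 blocks by rate: P5/first 28 > P10/first 27 > P38/first 26 > P9/first 25 > P10/second 16 > P38/second 14 > P9/second 8 > P28/first 7 > P28/second 5 > P5/second 2.
Fill P5 first block (10 at 28) — 38 left.
P10/first (27): +2 — 36 left.
P38 first at 26: fill all 3 — 33 left.
Fill P9 first block (10 at 25) — 23 left.
P10 second at 16: fill all 4 — 19 left.
Fill P38 second block (4 at 14) — 15 left.
P9 second at 8: fill all 10 — 5 left.
5 remain; put them into P28 first at 7.
Total = 28×10 + 27×2 + 26×3 + 25×10 + 16×4 + 14×4 + 8×10 + 7×5 = 897.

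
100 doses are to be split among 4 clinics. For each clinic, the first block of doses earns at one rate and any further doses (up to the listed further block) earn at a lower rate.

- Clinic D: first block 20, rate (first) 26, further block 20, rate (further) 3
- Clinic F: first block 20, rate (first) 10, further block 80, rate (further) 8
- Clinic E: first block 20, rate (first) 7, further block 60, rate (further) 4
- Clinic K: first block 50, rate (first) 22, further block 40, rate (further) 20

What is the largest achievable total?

2220

Order all 8 blocks by rate: Clinic D/tier1 26 > Clinic K/tier1 22 > Clinic K/tier2 20 > Clinic F/tier1 10 > Clinic F/tier2 8 > Clinic E/tier1 7 > Clinic E/tier2 4 > Clinic D/tier2 3.
Clinic D/tier1 (26): +20 — 80 left.
Fill Clinic K tier1 block (50 at 22) — 30 left.
30 remain; put them into Clinic K tier2 at 20.
Total = 26×20 + 22×50 + 20×30 = 2220.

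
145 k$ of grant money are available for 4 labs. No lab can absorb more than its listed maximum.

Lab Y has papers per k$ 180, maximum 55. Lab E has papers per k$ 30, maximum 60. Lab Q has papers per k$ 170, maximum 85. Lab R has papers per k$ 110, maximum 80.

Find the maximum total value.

Order the labs by papers per k$: Lab Y 180 > Lab Q 170 > Lab R 110 > Lab E 30.
Lab Y: +55 to 55 (cap) ; 90 left.
Give Lab Q 85 to hit its cap of 85 ; 5 left.
Only 5 left; Lab R takes them to reach 5.
Total = 180×55 + 170×85 + 110×5 = 24900.

24900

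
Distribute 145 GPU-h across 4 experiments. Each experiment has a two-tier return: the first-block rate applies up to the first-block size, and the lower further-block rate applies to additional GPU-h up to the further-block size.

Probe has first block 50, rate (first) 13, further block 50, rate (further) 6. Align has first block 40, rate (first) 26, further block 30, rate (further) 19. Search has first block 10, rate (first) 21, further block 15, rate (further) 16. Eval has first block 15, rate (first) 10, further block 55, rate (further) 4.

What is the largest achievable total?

Order all 8 blocks by rate: Align/T1 26 > Search/T1 21 > Align/T2 19 > Search/T2 16 > Probe/T1 13 > Eval/T1 10 > Probe/T2 6 > Eval/T2 4.
Align/T1 (26): +40 → 105 left.
Search T1 at 21: fill all 10 → 95 left.
Align/T2 (19): +30 → 65 left.
Fill Search T2 block (15 at 16) → 50 left.
Probe T1 at 13: fill all 50 → 0 left.
Total = 26×40 + 21×10 + 19×30 + 16×15 + 13×50 = 2710.

2710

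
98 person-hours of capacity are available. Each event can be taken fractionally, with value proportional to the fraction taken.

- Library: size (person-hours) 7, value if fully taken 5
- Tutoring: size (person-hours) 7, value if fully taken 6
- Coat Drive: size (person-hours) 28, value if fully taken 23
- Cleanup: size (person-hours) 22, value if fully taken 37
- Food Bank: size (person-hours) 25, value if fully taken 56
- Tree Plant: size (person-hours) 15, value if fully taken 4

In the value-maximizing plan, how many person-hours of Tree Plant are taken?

Best value per unit of size first: Food Bank 56/25≈2.24, Cleanup 37/22≈1.68, Tutoring 6/7≈0.857, Coat Drive 23/28≈0.821, Library 5/7≈0.714, Tree Plant 4/15≈0.267.
Food Bank: take in full, 25 person-hours for value 56 → 73 left.
Cleanup: take in full, 22 person-hours for value 37 → 51 left.
Take all of Tutoring (7 person-hours, value 6) → 44 person-hours left.
Take all of Coat Drive (28 person-hours, value 23) → 16 person-hours left.
Take all of Library (7 person-hours, value 5) → 9 person-hours left.
Fill the last 9 person-hours with part of Tree Plant: 9/15 of it earns 2.4.

9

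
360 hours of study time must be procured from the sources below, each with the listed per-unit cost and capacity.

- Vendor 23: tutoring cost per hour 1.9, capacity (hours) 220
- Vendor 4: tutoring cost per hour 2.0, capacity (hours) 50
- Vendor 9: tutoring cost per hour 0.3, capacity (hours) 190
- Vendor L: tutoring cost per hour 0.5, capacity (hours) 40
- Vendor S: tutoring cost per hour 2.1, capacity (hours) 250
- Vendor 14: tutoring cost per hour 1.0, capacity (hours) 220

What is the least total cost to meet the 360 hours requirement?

Fill from the cheapest source first.
Vendor 9 at 0.3: take all 190 hours → 170 still needed.
Take 40 from Vendor L at 0.5 → need 130 more.
Vendor 14 (1.0): take the remaining 130 → done.
Vendor 23, Vendor 4, Vendor S: unused.
Cost = 190×0.3 + 40×0.5 + 130×1.0 = 207.

207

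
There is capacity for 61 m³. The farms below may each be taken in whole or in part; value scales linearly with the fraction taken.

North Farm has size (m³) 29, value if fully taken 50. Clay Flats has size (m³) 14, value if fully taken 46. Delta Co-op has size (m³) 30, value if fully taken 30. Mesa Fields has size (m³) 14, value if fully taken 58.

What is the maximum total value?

158

Sort by value density: Mesa Fields 58/14≈4.14, Clay Flats 46/14≈3.29, North Farm 50/29≈1.72, Delta Co-op 30/30≈1.
Mesa Fields: take in full, 14 m³ for value 58 ; 47 left.
Take all of Clay Flats (14 m³, value 46) ; 33 m³ left.
All 29 m³ of North Farm fit (value 50) ; 4 remain.
4 m³ left: a 4/30 share of Delta Co-op gives 30×4/30 = 4.
Total value = 158.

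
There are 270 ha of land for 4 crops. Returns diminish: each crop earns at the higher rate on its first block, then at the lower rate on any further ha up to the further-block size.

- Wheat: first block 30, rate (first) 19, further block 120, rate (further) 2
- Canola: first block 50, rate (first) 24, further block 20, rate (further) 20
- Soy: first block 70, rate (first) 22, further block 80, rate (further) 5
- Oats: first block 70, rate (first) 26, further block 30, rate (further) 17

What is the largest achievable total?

6040

Treat each block as its own option and order by rate: Oats/T1 26 > Canola/T1 24 > Soy/T1 22 > Canola/T2 20 > Wheat/T1 19 > Oats/T2 17 > Soy/T2 5 > Wheat/T2 2.
Oats T1 at 26: fill all 70 → 200 left.
Canola T1 at 24: fill all 50 → 150 left.
Soy/T1 (22): +70 → 80 left.
Canola/T2 (20): +20 → 60 left.
Fill Wheat T1 block (30 at 19) → 30 left.
Oats T2 at 17: fill all 30 → 0 left.
Total = 26×70 + 24×50 + 22×70 + 20×20 + 19×30 + 17×30 = 6040.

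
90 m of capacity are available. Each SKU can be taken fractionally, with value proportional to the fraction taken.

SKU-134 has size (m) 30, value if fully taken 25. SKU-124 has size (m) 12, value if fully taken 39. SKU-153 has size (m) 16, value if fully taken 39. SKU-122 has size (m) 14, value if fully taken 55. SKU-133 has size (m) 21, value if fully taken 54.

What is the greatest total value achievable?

Rank by value-to-size ratio: SKU-122 55/14≈3.93, SKU-124 39/12≈3.25, SKU-133 54/21≈2.57, SKU-153 39/16≈2.44, SKU-134 25/30≈0.833.
All 14 m of SKU-122 fit (value 55) — 76 remain.
All 12 m of SKU-124 fit (value 39) — 64 remain.
All 21 m of SKU-133 fit (value 54) — 43 remain.
All 16 m of SKU-153 fit (value 39) — 27 remain.
Only 27 m remain; take 27/30 of SKU-134 for value 25×27/30 = 22.5.
Total value = 209.5.

209.5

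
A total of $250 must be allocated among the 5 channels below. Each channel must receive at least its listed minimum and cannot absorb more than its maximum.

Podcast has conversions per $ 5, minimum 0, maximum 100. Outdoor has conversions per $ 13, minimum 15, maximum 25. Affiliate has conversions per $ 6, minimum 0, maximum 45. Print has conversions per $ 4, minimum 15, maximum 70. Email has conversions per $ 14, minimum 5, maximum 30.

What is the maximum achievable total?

Meeting every minimum uses 0+15+0+15+5 = 35 $, leaving 215.
Highest conversions per $ first: Email 14 > Outdoor 13 > Affiliate 6 > Podcast 5 > Print 4.
Email takes 25 more to reach its cap of 30 → 190 left.
Outdoor: +10 to 25 (cap) → 180 left.
Affiliate takes 45 more to reach its cap of 45 → 135 left.
Podcast takes 100 more to reach its cap of 100 → 35 left.
Only 35 left; Print takes them to reach 50.
Total = 5×100 + 13×25 + 6×45 + 4×50 + 14×30 = 1715.

1715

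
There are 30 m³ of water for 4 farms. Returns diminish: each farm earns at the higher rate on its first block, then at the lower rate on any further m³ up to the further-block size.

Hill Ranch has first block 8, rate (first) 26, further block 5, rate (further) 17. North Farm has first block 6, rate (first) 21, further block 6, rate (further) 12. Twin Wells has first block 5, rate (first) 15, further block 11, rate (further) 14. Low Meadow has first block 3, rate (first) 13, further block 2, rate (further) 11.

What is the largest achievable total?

578

Rank every tier by rate: Hill Ranch/T1 26 > North Farm/T1 21 > Hill Ranch/T2 17 > Twin Wells/T1 15 > Twin Wells/T2 14 > Low Meadow/T1 13 > North Farm/T2 12 > Low Meadow/T2 11.
Hill Ranch/T1 (26): +8 — 22 left.
North Farm T1 at 21: fill all 6 — 16 left.
Fill Hill Ranch T2 block (5 at 17) — 11 left.
Fill Twin Wells T1 block (5 at 15) — 6 left.
6 remain; put them into Twin Wells T2 at 14.
Total = 26×8 + 21×6 + 17×5 + 15×5 + 14×6 = 578.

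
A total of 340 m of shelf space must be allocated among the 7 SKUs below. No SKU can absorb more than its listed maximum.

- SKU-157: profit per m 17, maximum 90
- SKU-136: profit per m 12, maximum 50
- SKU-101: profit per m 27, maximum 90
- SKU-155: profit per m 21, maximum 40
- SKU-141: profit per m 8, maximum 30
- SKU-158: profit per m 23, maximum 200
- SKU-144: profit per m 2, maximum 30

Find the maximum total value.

Rank by profit per m: SKU-101 27 > SKU-158 23 > SKU-155 21 > SKU-157 17 > SKU-136 12 > SKU-141 8 > SKU-144 2.
SKU-101: +90 to 90 (cap) ; 250 left.
SKU-158: +200 to 200 (cap) ; 50 left.
Give SKU-155 40 to hit its cap of 40 ; 10 left.
SKU-157 has room for 90 but only 10 remain, so it gets 10.
Total = 17×10 + 27×90 + 21×40 + 23×200 = 8040.

8040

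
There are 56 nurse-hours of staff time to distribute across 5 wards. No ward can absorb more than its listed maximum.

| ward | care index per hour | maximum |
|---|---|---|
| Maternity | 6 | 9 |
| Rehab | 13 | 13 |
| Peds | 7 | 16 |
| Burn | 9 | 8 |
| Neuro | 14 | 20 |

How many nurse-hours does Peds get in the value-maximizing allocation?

15

Highest care index per hour first: Neuro 14 > Rehab 13 > Burn 9 > Peds 7 > Maternity 6.
Neuro takes 20 to reach its cap of 20 → 36 left.
Rehab takes 13 to reach its cap of 13 → 23 left.
Burn takes 8 to reach its cap of 8 → 15 left.
Peds: +15 (room for 16) → 15. Pool exhausted.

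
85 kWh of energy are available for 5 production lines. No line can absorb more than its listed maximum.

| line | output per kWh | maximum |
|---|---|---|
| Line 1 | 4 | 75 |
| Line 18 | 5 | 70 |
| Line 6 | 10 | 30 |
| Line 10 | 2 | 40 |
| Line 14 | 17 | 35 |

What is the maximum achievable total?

Rank by output per kWh: Line 14 17 > Line 6 10 > Line 18 5 > Line 1 4 > Line 10 2.
Give Line 14 35 to hit its cap of 35 → 50 left.
Line 6: +30 to 30 (cap) → 20 left.
Line 18 has room for 70 but only 20 remain, so it gets 20.
Total = 5×20 + 10×30 + 17×35 = 995.

995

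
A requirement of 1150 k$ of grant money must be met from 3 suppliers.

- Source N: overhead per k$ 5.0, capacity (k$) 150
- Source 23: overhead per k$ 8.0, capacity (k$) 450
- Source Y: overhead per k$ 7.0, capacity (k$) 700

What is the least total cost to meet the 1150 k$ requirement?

Cheapest first:
Source N (5.0): use full 150 ; 1000 k$ to go.
Take 700 from Source Y at 7.0 ; need 300 more.
Take 300 from Source 23 at 8.0 to finish.
Cost = 150×5.0 + 700×7.0 + 300×8.0 = 8050.

8050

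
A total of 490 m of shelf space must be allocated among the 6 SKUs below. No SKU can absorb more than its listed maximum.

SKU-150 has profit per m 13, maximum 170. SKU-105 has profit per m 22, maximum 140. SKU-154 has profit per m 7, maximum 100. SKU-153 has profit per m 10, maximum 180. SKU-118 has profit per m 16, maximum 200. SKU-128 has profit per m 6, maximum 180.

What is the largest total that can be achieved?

Rank by profit per m: SKU-105 22 > SKU-118 16 > SKU-150 13 > SKU-153 10 > SKU-154 7 > SKU-128 6.
SKU-105: +140 to 140 (cap) ; 350 left.
Give SKU-118 200 to hit its cap of 200 ; 150 left.
SKU-150 has room for 170 but only 150 remain, so it gets 150.
Total = 13×150 + 22×140 + 16×200 = 8230.

8230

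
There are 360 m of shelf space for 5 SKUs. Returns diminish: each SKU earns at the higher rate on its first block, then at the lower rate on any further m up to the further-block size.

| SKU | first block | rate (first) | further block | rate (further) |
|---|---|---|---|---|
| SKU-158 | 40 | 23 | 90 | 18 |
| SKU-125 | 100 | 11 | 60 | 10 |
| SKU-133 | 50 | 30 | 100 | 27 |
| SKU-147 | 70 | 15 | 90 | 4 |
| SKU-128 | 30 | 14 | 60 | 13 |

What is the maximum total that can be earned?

Treat each block as its own option and order by rate: SKU-133/T1 30 > SKU-133/T2 27 > SKU-158/T1 23 > SKU-158/T2 18 > SKU-147/T1 15 > SKU-128/T1 14 > SKU-128/T2 13 > SKU-125/T1 11 > SKU-125/T2 10 > SKU-147/T2 4.
Fill SKU-133 T1 block (50 at 30) — 310 left.
SKU-133/T2 (27): +100 — 210 left.
SKU-158/T1 (23): +40 — 170 left.
SKU-158 T2 at 18: fill all 90 — 80 left.
SKU-147/T1 (15): +70 — 10 left.
10 remain; put them into SKU-128 T1 at 14.
Total = 30×50 + 27×100 + 23×40 + 18×90 + 15×70 + 14×10 = 7930.

7930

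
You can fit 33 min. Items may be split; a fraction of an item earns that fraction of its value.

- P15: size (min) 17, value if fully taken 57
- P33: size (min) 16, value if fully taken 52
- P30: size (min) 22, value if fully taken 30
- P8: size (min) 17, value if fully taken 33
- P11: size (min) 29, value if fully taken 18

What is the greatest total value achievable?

Sort by value density: P15 57/17≈3.35, P33 52/16≈3.25, P8 33/17≈1.94, P30 30/22≈1.36, P11 18/29≈0.621.
Take all of P15 (17 min, value 57) — 16 min left.
P33: take in full, 16 min for value 52 — 0 left.
Total value = 109.

109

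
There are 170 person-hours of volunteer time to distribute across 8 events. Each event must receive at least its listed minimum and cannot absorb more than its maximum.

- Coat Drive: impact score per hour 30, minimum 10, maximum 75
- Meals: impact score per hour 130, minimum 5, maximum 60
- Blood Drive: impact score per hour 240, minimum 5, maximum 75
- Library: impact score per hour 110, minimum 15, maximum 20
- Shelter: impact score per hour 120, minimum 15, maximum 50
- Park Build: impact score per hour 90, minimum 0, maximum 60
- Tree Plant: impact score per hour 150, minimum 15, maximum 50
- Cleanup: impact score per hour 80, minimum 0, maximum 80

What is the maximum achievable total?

Meeting every minimum uses 10+5+5+15+15+0+15+0 = 65 person-hours, leaving 105.
Highest impact score per hour first: Blood Drive 240 > Tree Plant 150 > Meals 130 > Shelter 120 > Library 110 > Park Build 90 > Cleanup 80 > Coat Drive 30.
Blood Drive: +70 to 75 (cap) → 35 left.
Tree Plant takes 35 more to reach its cap of 50 → 0 left.
Total = 30×10 + 130×5 + 240×75 + 110×15 + 120×15 + 150×50 = 29900.

29900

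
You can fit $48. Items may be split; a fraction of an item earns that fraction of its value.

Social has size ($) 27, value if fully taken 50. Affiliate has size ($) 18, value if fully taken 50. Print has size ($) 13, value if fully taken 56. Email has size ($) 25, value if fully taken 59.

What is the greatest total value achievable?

146.12

Sort by value density: Print 56/13≈4.31, Affiliate 50/18≈2.78, Email 59/25≈2.36, Social 50/27≈1.85.
All 13 $ of Print fit (value 56) → 35 remain.
All 18 $ of Affiliate fit (value 50) → 17 remain.
Fill the last 17 $ with part of Email: 17/25 of it earns 40.12.
Total value = 146.12.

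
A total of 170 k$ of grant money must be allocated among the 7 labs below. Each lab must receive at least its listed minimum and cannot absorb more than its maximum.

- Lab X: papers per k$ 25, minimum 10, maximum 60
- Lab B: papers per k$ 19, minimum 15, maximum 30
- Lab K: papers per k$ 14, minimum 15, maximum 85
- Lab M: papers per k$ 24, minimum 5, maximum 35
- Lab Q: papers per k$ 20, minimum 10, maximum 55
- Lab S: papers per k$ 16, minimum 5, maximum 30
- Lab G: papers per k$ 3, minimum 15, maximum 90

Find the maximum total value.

Meeting every minimum uses 10+15+15+5+10+5+15 = 75 k$, leaving 95.
Highest papers per k$ first: Lab X 25 > Lab M 24 > Lab Q 20 > Lab B 19 > Lab S 16 > Lab K 14 > Lab G 3.
Lab X takes 50 more to reach its cap of 60 → 45 left.
Lab M takes 30 more to reach its cap of 35 → 15 left.
Lab Q has room for 45 more but only 15 remain, so it gets 25.
Total = 25×60 + 19×15 + 14×15 + 24×35 + 20×25 + 16×5 + 3×15 = 3460.

3460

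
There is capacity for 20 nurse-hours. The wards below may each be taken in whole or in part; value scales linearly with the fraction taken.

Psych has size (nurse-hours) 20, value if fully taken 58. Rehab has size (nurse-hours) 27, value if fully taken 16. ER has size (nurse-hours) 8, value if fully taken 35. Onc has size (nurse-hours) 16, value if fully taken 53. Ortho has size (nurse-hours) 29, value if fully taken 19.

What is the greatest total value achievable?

Rank by value-to-size ratio: ER 35/8≈4.38, Onc 53/16≈3.31, Psych 58/20≈2.9, Ortho 19/29≈0.655, Rehab 16/27≈0.593.
ER: take in full, 8 nurse-hours for value 35 ; 12 left.
12 nurse-hours left: a 12/16 share of Onc gives 53×12/16 = 39.75.
Total value = 74.75.

74.75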